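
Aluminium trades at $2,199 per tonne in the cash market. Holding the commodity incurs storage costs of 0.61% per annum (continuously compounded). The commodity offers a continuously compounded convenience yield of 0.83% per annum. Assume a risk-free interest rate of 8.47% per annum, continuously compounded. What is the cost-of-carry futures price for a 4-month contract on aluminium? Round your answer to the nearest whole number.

$2,260 per tonne

Net carry = r + u − y = 0.0847 + 0.0061 − 0.0083 = 0.0825
F = S·e^((r+u−y)T) = 2199 · e^(0.0825 × 4/12) = 2199 · e^0.027500
= 2199 × 1.027882 = $2,260 per tonne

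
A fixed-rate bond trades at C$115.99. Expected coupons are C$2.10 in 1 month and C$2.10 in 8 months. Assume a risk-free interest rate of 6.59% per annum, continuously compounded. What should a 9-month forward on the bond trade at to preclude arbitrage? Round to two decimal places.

C$117.56

PV(coupons) I = 2.10·e^(−0.0659·1/12) + 2.10·e^(−0.0659·8/12)
I = 2.0885 + 2.0097 = 4.0982
F = (S − I)·e^(rT) = (115.99 − 4.0982) · e^(0.0659·9/12)
= 111.8918 · e^0.049425 = 111.8918 × 1.050667 = C$117.56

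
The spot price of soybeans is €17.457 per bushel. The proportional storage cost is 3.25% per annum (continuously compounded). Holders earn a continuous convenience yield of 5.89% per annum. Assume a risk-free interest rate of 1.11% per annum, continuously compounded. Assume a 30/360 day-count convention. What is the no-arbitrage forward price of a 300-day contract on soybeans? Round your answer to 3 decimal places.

€17.236 per bushel

Net carry = r + u − y = 0.0111 + 0.0325 − 0.0589 = -0.0153
F = S·e^((r+u−y)T) = 17.457 · e^(-0.0153 × 300/360) = 17.457 · e^-0.012750
= 17.457 × 0.987331 = €17.236 per bushel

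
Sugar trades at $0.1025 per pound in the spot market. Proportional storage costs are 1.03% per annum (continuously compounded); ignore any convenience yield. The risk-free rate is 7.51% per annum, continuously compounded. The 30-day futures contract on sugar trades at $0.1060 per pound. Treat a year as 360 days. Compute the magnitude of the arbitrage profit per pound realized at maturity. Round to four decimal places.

$0.0028 per pound

Fair futures: F* = S·e^(carry·T), with carry = (r + u) = 0.0751 + 0.0103 = 0.0854
F* = 0.1025 · e^(0.0854 × 30/360) = 0.1025 · e^0.007117 = 0.1025 × 1.007142 = $0.1032
Market $0.1060 > fair $0.1032: forward overpriced → cash-and-carry (buy spot, short the forward).
At maturity, profit = |F_mkt − F*| = |0.1060 − 0.1032| = $0.0028 per pound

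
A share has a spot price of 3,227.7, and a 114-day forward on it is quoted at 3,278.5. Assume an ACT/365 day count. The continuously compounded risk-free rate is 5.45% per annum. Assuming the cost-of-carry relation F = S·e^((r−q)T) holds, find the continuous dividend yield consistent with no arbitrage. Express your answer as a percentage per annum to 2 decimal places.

0.45%

From F = S·e^((r−q)T): (r − q) = ln(F/S)/T
ln(3278.5/3227.7) = ln(1.015739) = 0.015616
(r − q) = 0.015616 / (114/365) = 0.049999
q = r − ln(F/S)/T = 0.0545 − 0.049999 = 0.004501
q = 0.45%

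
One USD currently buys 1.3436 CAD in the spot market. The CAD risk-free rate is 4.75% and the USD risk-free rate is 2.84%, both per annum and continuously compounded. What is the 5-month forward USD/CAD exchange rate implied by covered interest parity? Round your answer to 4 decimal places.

F = S·e^((r_CAD − r_USD)T) = 1.3436 · e^((0.0475 − 0.0284) × 5/12)
= 1.3436 · e^0.007958 = 1.3436 × 1.007990
F = 1.3543 CAD per USD

1.3543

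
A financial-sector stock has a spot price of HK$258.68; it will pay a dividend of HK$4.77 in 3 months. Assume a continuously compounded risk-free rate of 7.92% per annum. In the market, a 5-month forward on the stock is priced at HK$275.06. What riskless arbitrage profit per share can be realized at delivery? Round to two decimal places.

HK$12.53 per share

PV(dividends) I = 4.77·e^(−0.0792·3/12) = 4.6765
Fair forward F* = (S − I)·e^(rT) = (258.68 − 4.6765)·e^0.033000 = 254.0035 × 1.033551 = 262.5256
Market HK$275.06 > fair 262.5256: forward overpriced → cash-and-carry (borrow at r, buy the stock and collect the dividends, short the forward).
Profit at T = |F_mkt − F*| = |275.06 − 262.5256| = HK$12.53 per share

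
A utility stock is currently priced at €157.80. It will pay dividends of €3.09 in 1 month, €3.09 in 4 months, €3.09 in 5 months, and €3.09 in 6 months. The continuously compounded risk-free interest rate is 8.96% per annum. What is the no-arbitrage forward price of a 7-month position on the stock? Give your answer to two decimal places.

PV(dividends) I = 3.09·e^(−0.0896·1/12) + 3.09·e^(−0.0896·4/12) + 3.09·e^(−0.0896·5/12) + 3.09·e^(−0.0896·6/12)
I = 3.0670 + 2.9991 + 2.9768 + 2.9546 = 11.9975
F = (S − I)·e^(rT) = (157.80 − 11.9975) · e^(0.0896·7/12)
= 145.8025 · e^0.052267 = 145.8025 × 1.053657 = €153.63

€153.63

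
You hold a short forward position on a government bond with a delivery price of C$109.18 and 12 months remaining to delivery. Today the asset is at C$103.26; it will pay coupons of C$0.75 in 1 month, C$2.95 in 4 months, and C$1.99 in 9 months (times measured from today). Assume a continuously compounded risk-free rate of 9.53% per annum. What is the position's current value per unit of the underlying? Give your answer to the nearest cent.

C$1.45

PV(remaining coupons) I = 0.75·e^(−0.0953·1/12) + 2.95·e^(−0.0953·4/12) + 1.99·e^(−0.0953·9/12) = 5.4546
Current forward F = (S − I)·e^(rT) = (103.26 − 5.4546)·e^(0.0953·12/12) = 97.8054 × 1.099989 = 107.5849
Value (long) = (F − K)·e^(−rT) = (107.5849 − 109.18) × 0.909100 = -1.4501
Short position value = −(long value) = C$1.45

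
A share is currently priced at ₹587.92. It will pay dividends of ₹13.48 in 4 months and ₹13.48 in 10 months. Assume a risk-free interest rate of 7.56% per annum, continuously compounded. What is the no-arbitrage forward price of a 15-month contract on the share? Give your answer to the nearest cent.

₹617.83

PV(dividends) I = 13.48·e^(−0.0756·4/12) + 13.48·e^(−0.0756·10/12)
I = 13.1445 + 12.6570 = 25.8015
F = (S − I)·e^(rT) = (587.92 − 25.8015) · e^(0.0756·15/12)
= 562.1185 · e^0.094500 = 562.1185 × 1.099109 = ₹617.83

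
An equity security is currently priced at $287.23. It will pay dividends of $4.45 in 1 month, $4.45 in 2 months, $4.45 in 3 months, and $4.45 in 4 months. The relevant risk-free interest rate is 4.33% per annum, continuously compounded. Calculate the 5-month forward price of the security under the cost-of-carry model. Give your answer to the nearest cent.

PV(dividends) I = 4.45·e^(−0.0433·1/12) + 4.45·e^(−0.0433·2/12) + 4.45·e^(−0.0433·3/12) + 4.45·e^(−0.0433·4/12)
I = 4.4340 + 4.4180 + 4.4021 + 4.3862 = 17.6403
F = (S − I)·e^(rT) = (287.23 − 17.6403) · e^(0.0433·5/12)
= 269.5897 · e^0.018042 = 269.5897 × 1.018206 = $274.50

$274.50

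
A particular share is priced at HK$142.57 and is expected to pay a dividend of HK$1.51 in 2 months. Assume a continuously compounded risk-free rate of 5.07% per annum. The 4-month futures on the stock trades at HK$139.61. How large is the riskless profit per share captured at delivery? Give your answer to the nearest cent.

HK$3.87 per share

PV(dividends) I = 1.51·e^(−0.0507·2/12) = 1.4973
Fair futures F* = (S − I)·e^(rT) = (142.57 − 1.4973)·e^0.016900 = 141.0727 × 1.017044 = 143.4771
Market HK$139.61 < fair 143.4771: forward underpriced → reverse cash-and-carry (short the stock, invest proceeds at r, pay the dividends, go long the forward).
Profit at T = |F_mkt − F*| = |139.61 − 143.4771| = HK$3.87 per share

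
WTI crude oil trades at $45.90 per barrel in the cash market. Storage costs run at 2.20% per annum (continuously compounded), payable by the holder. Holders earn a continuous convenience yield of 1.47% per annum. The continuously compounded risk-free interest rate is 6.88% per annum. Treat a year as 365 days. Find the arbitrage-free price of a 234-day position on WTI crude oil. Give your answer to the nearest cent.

$48.19 per barrel

Net carry = r + u − y = 0.0688 + 0.0220 − 0.0147 = 0.0761
F = S·e^((r+u−y)T) = 45.90 · e^(0.0761 × 234/365) = 45.90 · e^0.048787
= 45.90 × 1.049997 = $48.19 per barrel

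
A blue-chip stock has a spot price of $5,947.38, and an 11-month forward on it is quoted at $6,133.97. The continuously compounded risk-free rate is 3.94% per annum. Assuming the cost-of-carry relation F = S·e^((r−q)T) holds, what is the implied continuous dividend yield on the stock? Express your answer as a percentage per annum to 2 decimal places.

From F = S·e^((r−q)T): (r − q) = ln(F/S)/T
ln(6133.97/5947.38) = ln(1.031373) = 0.030891
(r − q) = 0.030891 / (11/12) = 0.033699
q = r − ln(F/S)/T = 0.0394 − 0.033699 = 0.005701
q = 0.57%

0.57%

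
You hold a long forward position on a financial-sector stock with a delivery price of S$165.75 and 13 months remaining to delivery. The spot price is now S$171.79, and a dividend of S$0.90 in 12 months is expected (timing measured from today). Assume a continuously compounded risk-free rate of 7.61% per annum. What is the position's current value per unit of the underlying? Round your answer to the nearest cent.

S$18.32

PV(remaining dividends) I = 0.90·e^(−0.0761·12/12) = 0.8341
Current forward F = (S − I)·e^(rT) = (171.79 − 0.8341)·e^(0.0761·13/12) = 170.9559 × 1.085935 = 185.6470
Value (long) = (F − K)·e^(−rT) = (185.6470 − 165.75) × 0.920865 = 18.3225
Value = S$18.32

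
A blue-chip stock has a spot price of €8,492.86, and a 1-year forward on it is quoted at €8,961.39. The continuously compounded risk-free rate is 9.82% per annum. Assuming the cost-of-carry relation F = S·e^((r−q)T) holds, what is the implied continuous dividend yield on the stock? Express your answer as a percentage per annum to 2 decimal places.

4.45%

From F = S·e^((r−q)T): (r − q) = ln(F/S)/T
ln(8961.39/8492.86) = ln(1.055168) = 0.053700
(r − q) = 0.053700 / (1) = 0.053700
q = r − ln(F/S)/T = 0.0982 − 0.053700 = 0.044500
q = 4.45%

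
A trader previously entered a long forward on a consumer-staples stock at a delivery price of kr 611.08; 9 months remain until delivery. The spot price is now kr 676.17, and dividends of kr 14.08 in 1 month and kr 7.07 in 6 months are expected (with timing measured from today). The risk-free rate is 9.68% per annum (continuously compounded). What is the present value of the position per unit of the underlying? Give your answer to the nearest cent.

PV(remaining dividends) I = 14.08·e^(−0.0968·1/12) + 7.07·e^(−0.0968·6/12) = 20.7028
Current forward F = (S − I)·e^(rT) = (676.17 − 20.7028)·e^(0.0968·9/12) = 655.4672 × 1.075300 = 704.8239
Value (long) = (F − K)·e^(−rT) = (704.8239 − 611.08) × 0.929973 = 87.1793
Value = kr 87.18

kr 87.18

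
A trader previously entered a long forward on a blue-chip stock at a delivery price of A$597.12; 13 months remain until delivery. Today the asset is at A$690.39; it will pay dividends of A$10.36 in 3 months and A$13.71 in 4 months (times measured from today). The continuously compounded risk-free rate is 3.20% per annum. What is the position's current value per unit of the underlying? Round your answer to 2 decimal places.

A$89.77

PV(remaining dividends) I = 10.36·e^(−0.0320·3/12) + 13.71·e^(−0.0320·4/12) = 23.8420
Current forward F = (S − I)·e^(rT) = (690.39 − 23.8420)·e^(0.0320·13/12) = 666.5480 × 1.035275 = 690.0605
Value (long) = (F − K)·e^(−rT) = (690.0605 − 597.12) × 0.965927 = 89.7737
Value = A$89.77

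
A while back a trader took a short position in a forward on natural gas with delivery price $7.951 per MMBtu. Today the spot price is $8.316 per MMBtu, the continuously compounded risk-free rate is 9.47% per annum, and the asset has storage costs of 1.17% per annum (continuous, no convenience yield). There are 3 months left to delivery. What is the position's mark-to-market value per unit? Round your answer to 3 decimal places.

-$0.575 per MMBtu

Current fair forward for the remaining 3 months: F = S·e^((r + u)·T), (r + u) = 0.0947 + 0.0117 = 0.1064
F = 8.316 · e^(0.1064 × 3/12) = 8.316 × 1.026957 = 8.5402
Value of long forward = (F − K)·e^(−rT) = (8.5402 − 7.951) · e^(−0.0947·3/12)
= 0.5892 × 0.976603 = 0.575
Short position value = −(long value) = -$0.575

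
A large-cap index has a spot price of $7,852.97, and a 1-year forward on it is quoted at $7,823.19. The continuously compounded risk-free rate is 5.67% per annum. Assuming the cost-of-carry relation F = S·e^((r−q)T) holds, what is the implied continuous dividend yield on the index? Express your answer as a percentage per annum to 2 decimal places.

From F = S·e^((r−q)T): (r − q) = ln(F/S)/T
ln(7823.19/7852.97) = ln(0.996208) = -0.003799
(r − q) = -0.003799 / (1) = -0.003799
q = r − ln(F/S)/T = 0.0567 + 0.003799 = 0.060499
q = 6.05%

6.05%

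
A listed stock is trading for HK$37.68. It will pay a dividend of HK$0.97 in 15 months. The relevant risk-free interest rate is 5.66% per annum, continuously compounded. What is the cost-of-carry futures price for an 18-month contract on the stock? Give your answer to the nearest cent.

HK$40.03

PV(dividends) I = 0.97·e^(−0.0566·15/12)
I = 0.9037
F = (S − I)·e^(rT) = (37.68 − 0.9037) · e^(0.0566·18/12)
= 36.7763 · e^0.084900 = 36.7763 × 1.088608 = HK$40.03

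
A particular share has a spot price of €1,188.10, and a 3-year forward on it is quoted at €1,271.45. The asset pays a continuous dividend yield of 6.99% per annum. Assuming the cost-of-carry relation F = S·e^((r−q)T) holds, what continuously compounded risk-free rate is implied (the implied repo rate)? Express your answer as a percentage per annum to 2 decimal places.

From F = S·e^((r−q)T): (r − q) = ln(F/S)/T
ln(1271.45/1188.10) = ln(1.070154) = 0.067803
(r − q) = 0.067803 / (3) = 0.022601
r = ln(F/S)/T + q = 0.022601 + 0.0699 = 0.092501
r = 9.25%

9.25%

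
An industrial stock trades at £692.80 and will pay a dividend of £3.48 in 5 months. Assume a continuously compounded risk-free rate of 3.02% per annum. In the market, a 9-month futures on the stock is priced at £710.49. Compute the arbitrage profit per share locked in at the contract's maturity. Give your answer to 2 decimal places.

PV(dividends) I = 3.48·e^(−0.0302·5/12) = 3.4365
Fair futures F* = (S − I)·e^(rT) = (692.80 − 3.4365)·e^0.022650 = 689.3635 × 1.022908 = 705.1554
Market £710.49 > fair 705.1554: forward overpriced → cash-and-carry (borrow at r, buy the stock and collect the dividends, short the forward).
Profit at T = |F_mkt − F*| = |710.49 − 705.1554| = £5.33 per share

£5.33 per share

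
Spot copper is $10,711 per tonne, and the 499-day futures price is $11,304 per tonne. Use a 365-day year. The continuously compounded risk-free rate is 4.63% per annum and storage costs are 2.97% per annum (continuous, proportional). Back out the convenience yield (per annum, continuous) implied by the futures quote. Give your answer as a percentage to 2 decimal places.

F = S·e^((r+u−y)T) ⇒ (r+u−y) = ln(F/S)/T
ln(11304/10711) = 0.053885; /T ⇒ 0.039415
y = r + u − ln(F/S)/T = 0.0463 + 0.0297 − 0.039415 = 0.036585
y = 3.66%

3.66%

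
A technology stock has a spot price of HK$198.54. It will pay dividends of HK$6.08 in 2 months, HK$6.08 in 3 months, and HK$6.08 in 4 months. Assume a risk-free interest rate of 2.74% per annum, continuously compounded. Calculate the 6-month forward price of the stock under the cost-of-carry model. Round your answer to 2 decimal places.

PV(dividends) I = 6.08·e^(−0.0274·2/12) + 6.08·e^(−0.0274·3/12) + 6.08·e^(−0.0274·4/12)
I = 6.0523 + 6.0385 + 6.0247 = 18.1155
F = (S − I)·e^(rT) = (198.54 − 18.1155) · e^(0.0274·6/12)
= 180.4245 · e^0.013700 = 180.4245 × 1.013794 = HK$182.91

HK$182.91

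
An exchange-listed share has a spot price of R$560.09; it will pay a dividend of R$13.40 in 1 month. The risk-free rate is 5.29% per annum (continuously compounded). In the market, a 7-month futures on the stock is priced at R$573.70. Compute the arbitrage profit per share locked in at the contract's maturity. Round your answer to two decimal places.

PV(dividends) I = 13.40·e^(−0.0529·1/12) = 13.3411
Fair futures F* = (S − I)·e^(rT) = (560.09 − 13.3411)·e^0.030858 = 546.7489 × 1.031339 = 563.8835
Market R$573.70 > fair 563.8835: forward overpriced → cash-and-carry (borrow at r, buy the stock and collect the dividends, short the forward).
Profit at T = |F_mkt − F*| = |573.70 − 563.8835| = R$9.82 per share

R$9.82 per share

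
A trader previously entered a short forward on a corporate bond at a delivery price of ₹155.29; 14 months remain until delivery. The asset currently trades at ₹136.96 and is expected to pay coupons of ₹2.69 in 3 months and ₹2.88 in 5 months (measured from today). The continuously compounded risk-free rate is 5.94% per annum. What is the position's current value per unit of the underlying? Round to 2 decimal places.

₹13.39

PV(remaining coupons) I = 2.69·e^(−0.0594·3/12) + 2.88·e^(−0.0594·5/12) = 5.4599
Current forward F = (S − I)·e^(rT) = (136.96 − 5.4599)·e^(0.0594·14/12) = 131.5001 × 1.071758 = 140.9363
Value (long) = (F − K)·e^(−rT) = (140.9363 − 155.29) × 0.933047 = -13.3927
Short position value = −(long value) = ₹13.39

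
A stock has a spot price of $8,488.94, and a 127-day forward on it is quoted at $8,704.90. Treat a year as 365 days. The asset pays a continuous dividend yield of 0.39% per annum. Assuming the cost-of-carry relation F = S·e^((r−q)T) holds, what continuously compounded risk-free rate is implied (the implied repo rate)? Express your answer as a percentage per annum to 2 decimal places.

7.61%

From F = S·e^((r−q)T): (r − q) = ln(F/S)/T
ln(8704.90/8488.94) = ln(1.025440) = 0.025122
(r − q) = 0.025122 / (127/365) = 0.072201
r = ln(F/S)/T + q = 0.072201 + 0.0039 = 0.076101
r = 7.61%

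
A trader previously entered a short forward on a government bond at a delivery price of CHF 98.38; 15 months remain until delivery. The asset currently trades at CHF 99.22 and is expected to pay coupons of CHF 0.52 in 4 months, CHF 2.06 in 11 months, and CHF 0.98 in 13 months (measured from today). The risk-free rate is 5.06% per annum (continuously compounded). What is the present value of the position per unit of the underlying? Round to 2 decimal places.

-CHF 3.46

PV(remaining coupons) I = 0.52·e^(−0.0506·4/12) + 2.06·e^(−0.0506·11/12) + 0.98·e^(−0.0506·13/12) = 3.4057
Current forward F = (S − I)·e^(rT) = (99.22 − 3.4057)·e^(0.0506·15/12) = 95.8143 × 1.065293 = 102.0703
Value (long) = (F − K)·e^(−rT) = (102.0703 − 98.38) × 0.938709 = 3.4641
Short position value = −(long value) = -CHF 3.46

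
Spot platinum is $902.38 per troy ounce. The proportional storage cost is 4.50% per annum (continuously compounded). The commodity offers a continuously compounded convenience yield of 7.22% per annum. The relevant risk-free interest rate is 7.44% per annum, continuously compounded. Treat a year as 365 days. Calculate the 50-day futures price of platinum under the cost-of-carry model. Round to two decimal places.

Net carry = r + u − y = 0.0744 + 0.0450 − 0.0722 = 0.0472
F = S·e^((r+u−y)T) = 902.38 · e^(0.0472 × 50/365) = 902.38 · e^0.006466
= 902.38 × 1.006487 = $908.23 per troy ounce

$908.23 per troy ounce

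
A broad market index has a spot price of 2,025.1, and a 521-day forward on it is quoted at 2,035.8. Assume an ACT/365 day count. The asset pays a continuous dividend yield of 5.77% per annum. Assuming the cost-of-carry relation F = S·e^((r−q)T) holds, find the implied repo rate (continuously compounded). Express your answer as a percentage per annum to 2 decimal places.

6.14%

From F = S·e^((r−q)T): (r − q) = ln(F/S)/T
ln(2035.8/2025.1) = ln(1.005284) = 0.005270
(r − q) = 0.005270 / (521/365) = 0.003692
r = ln(F/S)/T + q = 0.003692 + 0.0577 = 0.061392
r = 6.14%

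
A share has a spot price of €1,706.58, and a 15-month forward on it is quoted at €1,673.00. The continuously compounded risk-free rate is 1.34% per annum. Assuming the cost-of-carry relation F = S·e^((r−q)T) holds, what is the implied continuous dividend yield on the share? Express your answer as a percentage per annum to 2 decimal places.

2.93%

From F = S·e^((r−q)T): (r − q) = ln(F/S)/T
ln(1673.00/1706.58) = ln(0.980323) = -0.019873
(r − q) = -0.019873 / (15/12) = -0.015898
q = r − ln(F/S)/T = 0.0134 + 0.015898 = 0.029298
q = 2.93%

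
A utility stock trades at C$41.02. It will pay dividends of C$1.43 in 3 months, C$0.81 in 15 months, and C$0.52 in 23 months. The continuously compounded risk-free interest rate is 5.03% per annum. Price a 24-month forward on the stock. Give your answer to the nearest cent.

PV(dividends) I = 1.43·e^(−0.0503·3/12) + 0.81·e^(−0.0503·15/12) + 0.52·e^(−0.0503·23/12)
I = 1.4121 + 0.7606 + 0.4722 = 2.6449
F = (S − I)·e^(rT) = (41.02 − 2.6449) · e^(0.0503·24/12)
= 38.3751 · e^0.100600 = 38.3751 × 1.105834 = C$42.44

C$42.44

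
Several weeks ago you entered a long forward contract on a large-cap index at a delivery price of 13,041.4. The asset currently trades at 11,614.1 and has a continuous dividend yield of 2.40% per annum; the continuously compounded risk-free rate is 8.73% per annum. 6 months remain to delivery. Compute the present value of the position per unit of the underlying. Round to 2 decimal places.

-1008.82

Current fair forward for the remaining 6 months: F = S·e^((r − q)·T), (r − q) = 0.0873 − 0.0240 = 0.0633
F = 11614.1 · e^(0.0633 × 6/12) = 11614.1 × 1.03215619 = 11987.5652
Value of long forward = (F − K)·e^(−rT) = (11987.5652 − 13041.4) · e^(−0.0873·6/12)
= -1053.8348 × 0.95728895 = -1008.82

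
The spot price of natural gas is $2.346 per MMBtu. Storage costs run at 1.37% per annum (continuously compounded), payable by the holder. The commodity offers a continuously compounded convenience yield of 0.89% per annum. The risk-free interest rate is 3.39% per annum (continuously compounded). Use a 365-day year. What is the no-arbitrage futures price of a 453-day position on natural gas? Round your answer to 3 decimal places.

$2.461 per MMBtu

Net carry = r + u − y = 0.0339 + 0.0137 − 0.0089 = 0.0387
F = S·e^((r+u−y)T) = 2.346 · e^(0.0387 × 453/365) = 2.346 · e^0.048030
= 2.346 × 1.049202 = $2.461 per MMBtu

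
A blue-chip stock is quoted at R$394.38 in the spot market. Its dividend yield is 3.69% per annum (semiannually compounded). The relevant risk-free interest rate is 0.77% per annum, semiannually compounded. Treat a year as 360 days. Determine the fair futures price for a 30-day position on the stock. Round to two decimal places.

R$393.43

F = S · (1+r/2)^(2T) / (1+q/2)^(2T)
= 394.38 × 1.000641 / 1.003052 = 394.38 × 0.997596
F = R$393.43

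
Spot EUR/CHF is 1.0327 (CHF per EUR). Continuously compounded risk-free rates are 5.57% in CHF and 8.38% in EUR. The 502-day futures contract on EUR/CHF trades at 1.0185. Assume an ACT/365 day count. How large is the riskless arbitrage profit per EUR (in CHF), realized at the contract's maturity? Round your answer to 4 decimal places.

Fair futures: F* = S·e^(carry·T), with carry = (r_CHF − r_EUR) = 0.0557 − 0.0838 = -0.0281
F* = 1.0327 · e^(-0.0281 × 502/365) = 1.0327 · e^-0.038647 = 1.0327 × 0.962090 = 0.9936
Market 1.0185 > fair 0.9936: forward overpriced → cash-and-carry (buy spot, short the forward).
At maturity, profit = |F_mkt − F*| = |1.0185 − 0.9936| = 0.0249 per EUR (in CHF)

0.0249 per EUR (in CHF)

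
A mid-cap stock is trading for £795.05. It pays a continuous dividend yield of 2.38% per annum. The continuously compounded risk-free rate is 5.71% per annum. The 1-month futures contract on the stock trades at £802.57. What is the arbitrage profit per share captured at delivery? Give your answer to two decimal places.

Fair futures: F* = S·e^(carry·T), with carry = (r − q) = 0.0571 − 0.0238 = 0.0333
F* = 795.05 · e^(0.0333 × 1/12) = 795.05 · e^0.002775 = 795.05 × 1.002779 = £797.2594
Market £802.57 > fair £797.2594: forward overpriced → cash-and-carry (buy spot, short the forward).
At maturity, profit = |F_mkt − F*| = |802.57 − 797.2594| = £5.31 per share

£5.31 per share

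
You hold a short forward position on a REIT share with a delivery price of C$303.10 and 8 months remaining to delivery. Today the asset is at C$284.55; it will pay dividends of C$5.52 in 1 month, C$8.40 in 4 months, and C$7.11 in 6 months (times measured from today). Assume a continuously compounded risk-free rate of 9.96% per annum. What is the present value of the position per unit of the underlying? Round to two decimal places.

C$19.44

PV(remaining dividends) I = 5.52·e^(−0.0996·1/12) + 8.40·e^(−0.0996·4/12) + 7.11·e^(−0.0996·6/12) = 20.3647
Current forward F = (S − I)·e^(rT) = (284.55 − 20.3647)·e^(0.0996·8/12) = 264.1853 × 1.068654 = 282.3227
Value (long) = (F − K)·e^(−rT) = (282.3227 − 303.10) × 0.935756 = -19.4425
Short position value = −(long value) = C$19.44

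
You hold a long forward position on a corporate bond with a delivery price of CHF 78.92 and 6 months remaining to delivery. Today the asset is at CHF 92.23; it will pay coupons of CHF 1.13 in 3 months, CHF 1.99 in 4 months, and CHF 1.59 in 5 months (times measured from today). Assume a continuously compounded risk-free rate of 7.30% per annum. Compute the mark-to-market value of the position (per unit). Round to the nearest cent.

CHF 11.54

PV(remaining coupons) I = 1.13·e^(−0.0730·3/12) + 1.99·e^(−0.0730·4/12) + 1.59·e^(−0.0730·5/12) = 4.5941
Current forward F = (S − I)·e^(rT) = (92.23 − 4.5941)·e^(0.0730·6/12) = 87.6359 × 1.037174 = 90.8937
Value (long) = (F − K)·e^(−rT) = (90.8937 − 78.92) × 0.964158 = 11.5445
Value = CHF 11.54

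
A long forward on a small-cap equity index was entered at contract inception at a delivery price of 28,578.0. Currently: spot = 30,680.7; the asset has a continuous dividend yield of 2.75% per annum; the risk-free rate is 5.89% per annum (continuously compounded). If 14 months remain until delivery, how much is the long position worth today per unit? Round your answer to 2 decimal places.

Current fair forward for the remaining 14 months: F = S·e^((r − q)·T), (r − q) = 0.0589 − 0.0275 = 0.0314
F = 30680.7 · e^(0.0314 × 14/12) = 30680.7 × 1.03731260 = 31825.4767
Value of long forward = (F − K)·e^(−rT) = (31825.4767 − 28578.0) · e^(−0.0589·14/12)
= 3247.4767 × 0.93359116 = 3031.82

3031.82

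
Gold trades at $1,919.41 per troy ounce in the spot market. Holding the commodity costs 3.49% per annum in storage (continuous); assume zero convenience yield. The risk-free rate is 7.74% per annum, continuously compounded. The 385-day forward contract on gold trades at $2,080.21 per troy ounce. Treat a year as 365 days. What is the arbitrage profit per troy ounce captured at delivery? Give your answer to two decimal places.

$80.57 per troy ounce

Fair forward: F* = S·e^(carry·T), with carry = (r + u) = 0.0774 + 0.0349 = 0.1123
F* = 1919.41 · e^(0.1123 × 385/365) = 1919.41 · e^0.11845342 = 1919.41 × 1.12575444 = $2160.7843
Market $2080.21 < fair $2160.7843: forward underpriced → reverse cash-and-carry (short spot, go long the forward).
At maturity, profit = |F_mkt − F*| = |2080.21 − 2160.7843| = $80.57 per troy ounce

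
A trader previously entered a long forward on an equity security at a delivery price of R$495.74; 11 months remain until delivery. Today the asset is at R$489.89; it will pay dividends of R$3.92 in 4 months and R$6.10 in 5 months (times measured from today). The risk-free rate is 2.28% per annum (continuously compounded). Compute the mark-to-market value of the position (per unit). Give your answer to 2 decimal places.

-R$5.53

PV(remaining dividends) I = 3.92·e^(−0.0228·4/12) + 6.10·e^(−0.0228·5/12) = 9.9326
Current forward F = (S − I)·e^(rT) = (489.89 − 9.9326)·e^(0.0228·11/12) = 479.9574 × 1.021120 = 490.0941
Value (long) = (F − K)·e^(−rT) = (490.0941 − 495.74) × 0.979317 = -5.5291
Value = -R$5.53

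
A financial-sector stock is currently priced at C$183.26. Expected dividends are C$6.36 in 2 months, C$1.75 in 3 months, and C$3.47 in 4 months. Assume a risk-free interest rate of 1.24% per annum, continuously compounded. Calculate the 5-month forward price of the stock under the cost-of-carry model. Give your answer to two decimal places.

PV(dividends) I = 6.36·e^(−0.0124·2/12) + 1.75·e^(−0.0124·3/12) + 3.47·e^(−0.0124·4/12)
I = 6.3469 + 1.7446 + 3.4557 = 11.5472
F = (S − I)·e^(rT) = (183.26 − 11.5472) · e^(0.0124·5/12)
= 171.7128 · e^0.005167 = 171.7128 × 1.005180 = C$172.60

C$172.60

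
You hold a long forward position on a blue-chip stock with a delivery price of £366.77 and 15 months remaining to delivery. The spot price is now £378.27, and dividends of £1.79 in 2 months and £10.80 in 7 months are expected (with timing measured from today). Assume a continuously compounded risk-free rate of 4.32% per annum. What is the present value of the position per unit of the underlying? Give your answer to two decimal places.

PV(remaining dividends) I = 1.79·e^(−0.0432·2/12) + 10.80·e^(−0.0432·7/12) = 12.3084
Current forward F = (S − I)·e^(rT) = (378.27 − 12.3084)·e^(0.0432·15/12) = 365.9616 × 1.055485 = 386.2670
Value (long) = (F − K)·e^(−rT) = (386.2670 − 366.77) × 0.947432 = 18.4721
Value = £18.47

£18.47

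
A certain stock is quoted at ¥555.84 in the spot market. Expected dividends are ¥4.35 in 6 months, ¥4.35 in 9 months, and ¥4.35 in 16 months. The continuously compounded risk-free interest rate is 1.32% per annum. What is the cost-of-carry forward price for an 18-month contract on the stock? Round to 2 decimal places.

PV(dividends) I = 4.35·e^(−0.0132·6/12) + 4.35·e^(−0.0132·9/12) + 4.35·e^(−0.0132·16/12)
I = 4.3214 + 4.3071 + 4.2741 = 12.9026
F = (S − I)·e^(rT) = (555.84 − 12.9026) · e^(0.0132·18/12)
= 542.9374 · e^0.019800 = 542.9374 × 1.019997 = ¥553.79

¥553.79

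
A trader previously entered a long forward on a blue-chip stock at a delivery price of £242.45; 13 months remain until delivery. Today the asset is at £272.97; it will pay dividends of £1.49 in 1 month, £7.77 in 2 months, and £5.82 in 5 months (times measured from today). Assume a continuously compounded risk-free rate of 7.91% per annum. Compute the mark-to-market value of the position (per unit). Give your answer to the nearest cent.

PV(remaining dividends) I = 1.49·e^(−0.0791·1/12) + 7.77·e^(−0.0791·2/12) + 5.82·e^(−0.0791·5/12) = 14.7798
Current forward F = (S − I)·e^(rT) = (272.97 − 14.7798)·e^(0.0791·13/12) = 258.1902 × 1.089470 = 281.2905
Value (long) = (F − K)·e^(−rT) = (281.2905 − 242.45) × 0.917877 = 35.6508
Value = £35.65

£35.65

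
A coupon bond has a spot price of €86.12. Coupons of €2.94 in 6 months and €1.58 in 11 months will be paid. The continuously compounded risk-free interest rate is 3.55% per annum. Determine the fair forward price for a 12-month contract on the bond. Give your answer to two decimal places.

PV(coupons) I = 2.94·e^(−0.0355·6/12) + 1.58·e^(−0.0355·11/12)
I = 2.8883 + 1.5294 = 4.4177
F = (S − I)·e^(rT) = (86.12 − 4.4177) · e^(0.0355·12/12)
= 81.7023 · e^0.035500 = 81.7023 × 1.036138 = €84.65

€84.65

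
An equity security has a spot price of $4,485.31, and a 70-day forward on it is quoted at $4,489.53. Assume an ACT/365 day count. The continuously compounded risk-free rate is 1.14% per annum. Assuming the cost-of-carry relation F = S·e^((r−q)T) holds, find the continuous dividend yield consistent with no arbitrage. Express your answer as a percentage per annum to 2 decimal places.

From F = S·e^((r−q)T): (r − q) = ln(F/S)/T
ln(4489.53/4485.31) = ln(1.000941) = 0.000941
(r − q) = 0.000941 / (70/365) = 0.004907
q = r − ln(F/S)/T = 0.0114 − 0.004907 = 0.006493
q = 0.65%

0.65%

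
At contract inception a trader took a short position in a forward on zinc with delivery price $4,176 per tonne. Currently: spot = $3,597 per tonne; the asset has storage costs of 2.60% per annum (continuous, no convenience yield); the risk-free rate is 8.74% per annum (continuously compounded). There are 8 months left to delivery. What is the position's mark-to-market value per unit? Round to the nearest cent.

Current fair forward for the remaining 8 months: F = S·e^((r + u)·T), (r + u) = 0.0874 + 0.0260 = 0.1134
F = 3597 · e^(0.1134 × 8/12) = 3597 × 1.07853108 = 3879.4763
Value of long forward = (F − K)·e^(−rT) = (3879.4763 − 4176) · e^(−0.0874·8/12)
= -296.5237 × 0.94339834 = -279.74
Short position value = −(long value) = $279.74

$279.74 per tonne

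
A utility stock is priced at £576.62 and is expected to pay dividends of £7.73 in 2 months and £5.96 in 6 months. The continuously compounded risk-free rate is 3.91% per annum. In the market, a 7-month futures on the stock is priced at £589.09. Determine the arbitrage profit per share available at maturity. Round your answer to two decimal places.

£13.00 per share

PV(dividends) I = 7.73·e^(−0.0391·2/12) + 5.96·e^(−0.0391·6/12) = 13.5244
Fair futures F* = (S − I)·e^(rT) = (576.62 − 13.5244)·e^0.022808 = 563.0956 × 1.023070 = 576.0862
Market £589.09 > fair 576.0862: forward overpriced → cash-and-carry (borrow at r, buy the stock and collect the dividends, short the forward).
Profit at T = |F_mkt − F*| = |589.09 − 576.0862| = £13.00 per share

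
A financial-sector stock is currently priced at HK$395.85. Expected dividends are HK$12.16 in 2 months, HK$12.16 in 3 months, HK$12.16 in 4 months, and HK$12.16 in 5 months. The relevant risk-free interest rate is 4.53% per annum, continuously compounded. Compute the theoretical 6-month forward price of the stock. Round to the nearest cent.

PV(dividends) I = 12.16·e^(−0.0453·2/12) + 12.16·e^(−0.0453·3/12) + 12.16·e^(−0.0453·4/12) + 12.16·e^(−0.0453·5/12)
I = 12.0685 + 12.0231 + 11.9778 + 11.9326 = 48.0020
F = (S − I)·e^(rT) = (395.85 − 48.0020) · e^(0.0453·6/12)
= 347.8480 · e^0.022650 = 347.8480 × 1.022908 = HK$355.82

HK$355.82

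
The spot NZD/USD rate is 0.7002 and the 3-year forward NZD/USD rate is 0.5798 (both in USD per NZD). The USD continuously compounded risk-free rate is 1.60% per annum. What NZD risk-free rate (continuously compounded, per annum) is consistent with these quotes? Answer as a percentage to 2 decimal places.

7.89%

F = S·e^((r_USD − r_NZD)T) ⇒ r_NZD = r_USD − ln(F/S)/T
ln(0.5798/0.7002) = -0.188683; /(3) = -0.062894
r_NZD = 0.0160 + 0.062894 = 0.078894
r_NZD = 7.89%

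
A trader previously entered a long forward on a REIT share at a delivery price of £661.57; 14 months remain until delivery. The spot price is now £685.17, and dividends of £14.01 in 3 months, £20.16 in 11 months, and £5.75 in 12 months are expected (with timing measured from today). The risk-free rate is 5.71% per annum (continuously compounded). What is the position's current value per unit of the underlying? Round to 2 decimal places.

PV(remaining dividends) I = 14.01·e^(−0.0571·3/12) + 20.16·e^(−0.0571·11/12) + 5.75·e^(−0.0571·12/12) = 38.3742
Current forward F = (S − I)·e^(rT) = (685.17 − 38.3742)·e^(0.0571·14/12) = 646.7958 × 1.068886 = 691.3510
Value (long) = (F − K)·e^(−rT) = (691.3510 − 661.57) × 0.935554 = 27.8617
Value = £27.86

£27.86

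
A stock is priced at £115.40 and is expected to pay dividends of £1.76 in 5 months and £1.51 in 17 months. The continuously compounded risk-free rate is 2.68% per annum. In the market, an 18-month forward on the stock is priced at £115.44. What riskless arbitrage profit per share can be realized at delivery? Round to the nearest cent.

£1.37 per share

PV(dividends) I = 1.76·e^(−0.0268·5/12) + 1.51·e^(−0.0268·17/12) = 3.1942
Fair forward F* = (S − I)·e^(rT) = (115.40 − 3.1942)·e^0.040200 = 112.2058 × 1.041019 = 116.8084
Market £115.44 < fair 116.8084: forward underpriced → reverse cash-and-carry (short the stock, invest proceeds at r, pay the dividends, go long the forward).
Profit at T = |F_mkt − F*| = |115.44 − 116.8084| = £1.37 per share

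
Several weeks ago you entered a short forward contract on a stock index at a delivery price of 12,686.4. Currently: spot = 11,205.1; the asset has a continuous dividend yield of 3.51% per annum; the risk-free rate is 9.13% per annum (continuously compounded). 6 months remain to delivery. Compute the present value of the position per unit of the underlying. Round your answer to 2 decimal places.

Current fair forward for the remaining 6 months: F = S·e^((r − q)·T), (r − q) = 0.0913 − 0.0351 = 0.0562
F = 11205.1 · e^(0.0562 × 6/12) = 11205.1 × 1.02849853 = 11524.4289
Value of long forward = (F − K)·e^(−rT) = (11524.4289 − 12686.4) · e^(−0.0913·6/12)
= -1161.9711 × 0.95537629 = -1110.12
Short position value = −(long value) = 1110.12

1110.12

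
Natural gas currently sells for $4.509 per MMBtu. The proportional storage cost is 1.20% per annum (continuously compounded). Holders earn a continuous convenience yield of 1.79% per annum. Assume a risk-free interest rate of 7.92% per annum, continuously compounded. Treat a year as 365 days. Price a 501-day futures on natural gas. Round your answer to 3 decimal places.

$4.986 per MMBtu

Net carry = r + u − y = 0.0792 + 0.0120 − 0.0179 = 0.0733
F = S·e^((r+u−y)T) = 4.509 · e^(0.0733 × 501/365) = 4.509 · e^0.100612
= 4.509 × 1.105847 = $4.986 per MMBtu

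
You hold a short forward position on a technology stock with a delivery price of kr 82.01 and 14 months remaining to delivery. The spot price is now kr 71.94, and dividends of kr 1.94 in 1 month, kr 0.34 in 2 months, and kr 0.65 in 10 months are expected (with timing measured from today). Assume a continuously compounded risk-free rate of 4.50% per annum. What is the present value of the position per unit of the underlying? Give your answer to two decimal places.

PV(remaining dividends) I = 1.94·e^(−0.0450·1/12) + 0.34·e^(−0.0450·2/12) + 0.65·e^(−0.0450·10/12) = 2.8963
Current forward F = (S − I)·e^(rT) = (71.94 − 2.8963)·e^(0.0450·14/12) = 69.0437 × 1.053903 = 72.7654
Value (long) = (F − K)·e^(−rT) = (72.7654 − 82.01) × 0.948854 = -8.7718
Short position value = −(long value) = kr 8.77

kr 8.77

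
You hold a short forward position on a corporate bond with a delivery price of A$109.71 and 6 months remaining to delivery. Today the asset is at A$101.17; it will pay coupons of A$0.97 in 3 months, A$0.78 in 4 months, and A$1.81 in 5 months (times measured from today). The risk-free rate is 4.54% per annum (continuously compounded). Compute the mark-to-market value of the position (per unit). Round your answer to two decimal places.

PV(remaining coupons) I = 0.97·e^(−0.0454·3/12) + 0.78·e^(−0.0454·4/12) + 1.81·e^(−0.0454·5/12) = 3.5034
Current forward F = (S − I)·e^(rT) = (101.17 − 3.5034)·e^(0.0454·6/12) = 97.6666 × 1.022960 = 99.9090
Value (long) = (F − K)·e^(−rT) = (99.9090 − 109.71) × 0.977556 = -9.5810
Short position value = −(long value) = A$9.58

A$9.58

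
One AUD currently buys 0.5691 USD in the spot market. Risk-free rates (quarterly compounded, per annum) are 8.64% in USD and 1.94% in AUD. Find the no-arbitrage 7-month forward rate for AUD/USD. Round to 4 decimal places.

0.5915

By covered interest parity, F = S · (1+r_USD/4)^(4T) / (1+r_AUD/4)^(4T)
= 0.5691 × 1.051127 / 1.011353 = 0.5691 × 1.039328
F = 0.5915 USD per AUD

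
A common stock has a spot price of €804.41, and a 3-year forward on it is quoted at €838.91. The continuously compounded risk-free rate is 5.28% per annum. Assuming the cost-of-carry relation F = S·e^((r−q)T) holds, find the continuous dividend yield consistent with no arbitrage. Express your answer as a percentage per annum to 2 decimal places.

From F = S·e^((r−q)T): (r − q) = ln(F/S)/T
ln(838.91/804.41) = ln(1.042889) = 0.041995
(r − q) = 0.041995 / (3) = 0.013998
q = r − ln(F/S)/T = 0.0528 − 0.013998 = 0.038802
q = 3.88%

3.88%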